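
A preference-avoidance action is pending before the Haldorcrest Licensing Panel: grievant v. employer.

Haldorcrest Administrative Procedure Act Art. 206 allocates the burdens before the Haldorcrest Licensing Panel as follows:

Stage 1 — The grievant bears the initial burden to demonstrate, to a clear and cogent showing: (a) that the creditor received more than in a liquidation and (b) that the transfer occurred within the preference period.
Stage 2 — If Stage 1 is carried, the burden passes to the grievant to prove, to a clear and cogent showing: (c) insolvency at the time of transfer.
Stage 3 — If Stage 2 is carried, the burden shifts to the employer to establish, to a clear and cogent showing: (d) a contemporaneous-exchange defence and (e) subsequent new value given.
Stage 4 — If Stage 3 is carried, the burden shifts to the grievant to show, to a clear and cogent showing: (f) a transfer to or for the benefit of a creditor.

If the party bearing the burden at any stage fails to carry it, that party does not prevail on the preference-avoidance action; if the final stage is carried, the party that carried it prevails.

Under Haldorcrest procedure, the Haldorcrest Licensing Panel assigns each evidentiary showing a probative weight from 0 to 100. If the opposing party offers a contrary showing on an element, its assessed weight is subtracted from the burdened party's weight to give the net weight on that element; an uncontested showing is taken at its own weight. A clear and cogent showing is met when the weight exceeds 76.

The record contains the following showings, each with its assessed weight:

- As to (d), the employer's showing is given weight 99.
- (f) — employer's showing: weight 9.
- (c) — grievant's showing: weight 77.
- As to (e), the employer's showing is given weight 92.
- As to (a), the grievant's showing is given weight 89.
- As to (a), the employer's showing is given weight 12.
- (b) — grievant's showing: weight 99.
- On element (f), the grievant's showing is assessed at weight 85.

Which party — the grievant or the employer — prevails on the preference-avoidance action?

employer

At Stage 1 the grievant must meet a clear and cogent showing (weight exceeds 76): on (a) the weight is 89 less the opposing 12 gives net 77, > 76, so (a) meets the standard; on (b) the weight is 99, > 76, so (b) meets the standard.
  Stage 1 carried; the burden remains with the grievant.
At Stage 2 the grievant must meet a clear and cogent showing (weight exceeds 76): on (c) the weight is 77, which does exceed 76, so (c) meets the standard.
  Stage 2 is satisfied; the onus moves to the employer.
At Stage 3 the employer must meet a clear and cogent showing (weight exceeds 76): on (d) the weight is 99, > 76, so (d) meets the standard; on (e) the weight is 92, which does exceed 76, so (e) meets the standard.
  Stage 3 carried; the burden shifts to the grievant.
At Stage 4 the grievant must meet a clear and cogent showing (weight exceeds 76): on (f) the weight is 85 less the opposing 9 gives net 76, which does not exceed 76, so (f) does not meet the standard.
  The grievant does not carry Stage 4.
The analysis ends at Stage 4; the employer prevails.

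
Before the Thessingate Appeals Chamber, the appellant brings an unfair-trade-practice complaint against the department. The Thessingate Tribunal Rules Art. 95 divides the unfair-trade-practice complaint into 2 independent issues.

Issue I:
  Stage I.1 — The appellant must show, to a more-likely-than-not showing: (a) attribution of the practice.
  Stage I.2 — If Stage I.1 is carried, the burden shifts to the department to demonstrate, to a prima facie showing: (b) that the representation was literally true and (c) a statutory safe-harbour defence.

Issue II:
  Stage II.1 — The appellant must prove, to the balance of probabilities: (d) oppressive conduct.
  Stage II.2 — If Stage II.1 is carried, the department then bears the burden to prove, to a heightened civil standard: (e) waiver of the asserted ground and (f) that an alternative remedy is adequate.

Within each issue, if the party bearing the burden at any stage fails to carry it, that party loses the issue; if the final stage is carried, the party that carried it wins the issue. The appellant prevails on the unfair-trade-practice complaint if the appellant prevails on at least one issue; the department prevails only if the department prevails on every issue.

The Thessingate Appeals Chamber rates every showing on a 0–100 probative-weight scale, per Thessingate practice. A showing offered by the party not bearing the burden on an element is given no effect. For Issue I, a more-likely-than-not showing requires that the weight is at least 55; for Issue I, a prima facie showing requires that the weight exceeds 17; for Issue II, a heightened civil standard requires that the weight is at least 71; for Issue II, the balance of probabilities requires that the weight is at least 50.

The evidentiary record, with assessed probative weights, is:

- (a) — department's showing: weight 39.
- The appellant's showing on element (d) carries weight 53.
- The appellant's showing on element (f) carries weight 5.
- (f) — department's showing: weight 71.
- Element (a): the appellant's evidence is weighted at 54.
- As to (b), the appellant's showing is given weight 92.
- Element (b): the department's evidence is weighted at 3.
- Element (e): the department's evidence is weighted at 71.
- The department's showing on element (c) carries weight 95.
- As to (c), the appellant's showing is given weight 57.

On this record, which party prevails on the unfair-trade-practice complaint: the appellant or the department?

— Issue I —
Stage I.1 (appellant, a more-likely-than-not showing, weight is at least 55): (a) 54 (department's 39 disregarded) < 55 — fails.
  Stage I.1 not carried; the appellant fails its burden.
So the department prevails on this issue.
— Issue II —
Stage II.1 (appellant, the balance of probabilities, weight is at least 50): (d) 53 ≥ 50 — meets.
  Stage II.1 carried; the burden shifts to the department.
Stage II.2 (department, a heightened civil standard, weight is at least 71): (e) 71 ≥ 71 — meets; (f) 71 (appellant's 5 disregarded) ≥ 71 — meets.
  Stage II.2 carried; the final stage is satisfied.
Every stage carried; the department prevails on this issue.
Per-issue: Issue I → department; Issue II → department. The appellant must prevail on at least one issue; overall, the department prevails.

department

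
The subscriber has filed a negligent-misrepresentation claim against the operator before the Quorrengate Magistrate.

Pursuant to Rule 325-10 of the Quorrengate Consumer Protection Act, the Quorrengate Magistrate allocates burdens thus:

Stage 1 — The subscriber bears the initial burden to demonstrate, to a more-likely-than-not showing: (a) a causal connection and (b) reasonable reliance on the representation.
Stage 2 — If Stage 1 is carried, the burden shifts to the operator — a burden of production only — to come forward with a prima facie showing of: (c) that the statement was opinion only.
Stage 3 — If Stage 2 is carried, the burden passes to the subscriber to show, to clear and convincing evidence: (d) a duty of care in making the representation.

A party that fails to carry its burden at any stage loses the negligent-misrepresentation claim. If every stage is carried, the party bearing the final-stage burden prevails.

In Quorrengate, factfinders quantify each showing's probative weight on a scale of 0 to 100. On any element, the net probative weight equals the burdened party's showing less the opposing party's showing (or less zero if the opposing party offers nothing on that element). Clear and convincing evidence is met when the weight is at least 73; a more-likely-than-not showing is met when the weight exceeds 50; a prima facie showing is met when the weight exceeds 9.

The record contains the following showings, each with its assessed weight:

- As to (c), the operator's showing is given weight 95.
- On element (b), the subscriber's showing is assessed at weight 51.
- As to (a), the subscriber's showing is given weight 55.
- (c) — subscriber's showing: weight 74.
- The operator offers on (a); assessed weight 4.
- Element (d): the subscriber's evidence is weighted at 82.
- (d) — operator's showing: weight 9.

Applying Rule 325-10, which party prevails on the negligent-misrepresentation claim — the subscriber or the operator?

subscriber

Stage 1 (subscriber, a more-likely-than-not showing, weight exceeds 50): (a) net 55−4=51 > 50 — meets; (b) 51 > 50 — meets.
  All elements met. The burden passes to the operator.
Stage 2 (operator, a prima facie showing, weight exceeds 9): (c) net 95−74=21 > 9 — meets.
  Stage 2 carried; the burden shifts to the subscriber.
Stage 3 (subscriber, clear and convincing evidence, weight is at least 73): (d) net 82−9=73 ≥ 73 — meets.
  Stage 3 carried; the final stage is satisfied.
Every stage carried; the subscriber prevails.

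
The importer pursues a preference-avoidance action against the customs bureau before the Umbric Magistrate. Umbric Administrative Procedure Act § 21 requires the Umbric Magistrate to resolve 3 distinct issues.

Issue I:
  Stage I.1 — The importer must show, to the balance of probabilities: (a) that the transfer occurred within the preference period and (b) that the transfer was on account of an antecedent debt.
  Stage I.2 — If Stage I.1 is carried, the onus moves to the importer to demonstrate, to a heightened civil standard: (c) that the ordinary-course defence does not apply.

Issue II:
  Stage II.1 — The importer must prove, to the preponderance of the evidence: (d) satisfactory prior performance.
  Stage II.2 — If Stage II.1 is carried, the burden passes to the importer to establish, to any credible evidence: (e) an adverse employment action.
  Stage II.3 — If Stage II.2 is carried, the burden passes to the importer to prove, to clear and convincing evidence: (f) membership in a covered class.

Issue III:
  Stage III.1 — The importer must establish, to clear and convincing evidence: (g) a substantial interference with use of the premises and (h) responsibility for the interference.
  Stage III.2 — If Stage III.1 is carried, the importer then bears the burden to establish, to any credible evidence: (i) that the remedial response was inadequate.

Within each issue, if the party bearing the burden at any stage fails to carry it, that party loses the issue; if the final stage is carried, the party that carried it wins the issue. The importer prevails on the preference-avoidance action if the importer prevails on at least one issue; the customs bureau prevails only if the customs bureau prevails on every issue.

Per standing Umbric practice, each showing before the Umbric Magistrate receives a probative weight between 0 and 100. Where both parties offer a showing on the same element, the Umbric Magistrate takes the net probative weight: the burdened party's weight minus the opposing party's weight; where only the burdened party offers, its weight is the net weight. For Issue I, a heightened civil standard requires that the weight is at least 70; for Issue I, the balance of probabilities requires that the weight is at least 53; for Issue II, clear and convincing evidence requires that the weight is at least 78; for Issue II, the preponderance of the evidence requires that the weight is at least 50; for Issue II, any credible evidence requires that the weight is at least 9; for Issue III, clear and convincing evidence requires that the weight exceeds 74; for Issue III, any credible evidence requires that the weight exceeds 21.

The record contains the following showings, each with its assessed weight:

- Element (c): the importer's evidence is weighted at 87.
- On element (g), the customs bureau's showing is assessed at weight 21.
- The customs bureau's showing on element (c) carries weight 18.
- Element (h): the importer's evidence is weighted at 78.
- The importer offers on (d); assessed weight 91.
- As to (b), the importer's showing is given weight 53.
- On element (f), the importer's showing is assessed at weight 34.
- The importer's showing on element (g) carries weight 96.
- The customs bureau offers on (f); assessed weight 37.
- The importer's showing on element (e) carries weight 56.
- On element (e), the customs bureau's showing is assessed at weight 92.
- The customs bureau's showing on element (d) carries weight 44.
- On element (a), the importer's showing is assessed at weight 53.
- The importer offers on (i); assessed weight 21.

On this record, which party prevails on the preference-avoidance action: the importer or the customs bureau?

customs bureau

— Issue I —
At Stage I.1 the importer must meet the balance of probabilities (weight is at least 53): on (a) the weight is 53, ≥ 53, so (a) meets the standard; on (b) the weight is 53, which does reach 53, so (b) meets the standard.
  Stage I.1 is satisfied; the importer continues to bear the burden.
At Stage I.2 the importer must meet a heightened civil standard (weight is at least 70): on (c) the weight is 87 less the opposing 18 gives net 69, which does not reach 70, so (c) does not meet the standard.
  Not every element is met, so the importer fails to carry Stage I.2.
The analysis ends at Stage I.2; the customs bureau prevails on this issue.
— Issue II —
Stage II.1 (importer, the preponderance of the evidence, weight is at least 50): (d) net 91−44=47 < 50 — fails.
  The importer does not carry Stage II.1.
The customs bureau prevails on this issue.
— Issue III —
At Stage III.1 the importer must meet clear and convincing evidence (weight exceeds 74): on (g) the weight is 96 less the opposing 21 gives net 75, which does exceed 74, so (g) meets the standard; on (h) the weight is 78, > 74, so (h) meets the standard.
  Stage III.1 is satisfied; the importer continues to bear the burden.
At Stage III.2 the importer must meet any credible evidence (weight exceeds 21): on (i) the weight is 21, which does not exceed 21, so (i) does not meet the standard.
  Stage III.2 not carried; the importer fails its burden.
So the customs bureau prevails on this issue.
Per-issue: Issue I → customs bureau; Issue II → customs bureau; Issue III → customs bureau. The importer must prevail on at least one issue; overall, the customs bureau prevails.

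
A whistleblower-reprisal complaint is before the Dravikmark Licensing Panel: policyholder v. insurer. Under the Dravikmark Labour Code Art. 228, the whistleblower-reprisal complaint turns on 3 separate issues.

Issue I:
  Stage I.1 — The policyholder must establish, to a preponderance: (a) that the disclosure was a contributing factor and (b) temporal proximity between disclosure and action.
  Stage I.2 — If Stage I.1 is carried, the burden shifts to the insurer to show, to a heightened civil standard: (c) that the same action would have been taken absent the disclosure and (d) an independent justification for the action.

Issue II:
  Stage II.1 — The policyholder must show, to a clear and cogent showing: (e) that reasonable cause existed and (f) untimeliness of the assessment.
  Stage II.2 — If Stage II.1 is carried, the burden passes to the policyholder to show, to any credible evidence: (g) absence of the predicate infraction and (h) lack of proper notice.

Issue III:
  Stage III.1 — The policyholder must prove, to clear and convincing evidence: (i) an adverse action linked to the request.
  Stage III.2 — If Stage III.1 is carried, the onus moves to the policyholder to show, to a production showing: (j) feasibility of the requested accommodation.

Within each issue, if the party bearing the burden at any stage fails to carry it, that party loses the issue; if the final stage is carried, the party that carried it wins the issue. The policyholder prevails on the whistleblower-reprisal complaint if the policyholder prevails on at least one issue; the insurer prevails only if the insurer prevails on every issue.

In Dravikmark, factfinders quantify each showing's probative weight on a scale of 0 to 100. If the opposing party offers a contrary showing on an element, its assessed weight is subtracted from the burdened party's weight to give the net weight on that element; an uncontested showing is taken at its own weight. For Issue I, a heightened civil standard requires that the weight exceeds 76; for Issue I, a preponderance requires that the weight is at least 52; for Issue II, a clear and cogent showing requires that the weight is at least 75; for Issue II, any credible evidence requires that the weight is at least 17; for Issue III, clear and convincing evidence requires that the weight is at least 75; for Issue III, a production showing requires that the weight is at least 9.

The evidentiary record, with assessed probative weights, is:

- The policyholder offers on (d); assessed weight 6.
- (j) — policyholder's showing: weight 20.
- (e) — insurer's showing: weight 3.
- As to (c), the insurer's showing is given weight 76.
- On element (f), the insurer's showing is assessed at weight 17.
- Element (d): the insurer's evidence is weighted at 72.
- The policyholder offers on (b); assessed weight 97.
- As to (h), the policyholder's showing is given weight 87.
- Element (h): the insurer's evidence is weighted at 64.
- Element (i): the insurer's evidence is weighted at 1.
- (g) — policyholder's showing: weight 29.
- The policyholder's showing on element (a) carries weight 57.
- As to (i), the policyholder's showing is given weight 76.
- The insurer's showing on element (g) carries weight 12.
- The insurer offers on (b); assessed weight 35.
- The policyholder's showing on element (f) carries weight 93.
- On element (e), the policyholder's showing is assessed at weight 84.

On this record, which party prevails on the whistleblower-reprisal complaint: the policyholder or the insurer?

— Issue I —
Stage I.1 — burden on policyholder; standard: a preponderance (weight is at least 52).
    (a): 57 ≥ 52 [met]
    (b): 97 − 35 = 62 ≥ 52 [met]
  All elements met. The burden passes to the insurer.
Stage I.2 — burden on insurer; standard: a heightened civil standard (weight exceeds 76).
    (c): 76 ≤ 76 [not met]
    (d): 72 − 6 = 66 ≤ 76 [not met]
  Not every element is met, so the insurer fails to carry Stage I.2.
The policyholder prevails on this issue.
— Issue II —
At Stage II.1 the policyholder must meet a clear and cogent showing (weight is at least 75): on (e) the weight is 84 less the opposing 3 gives net 81, ≥ 75, so (e) meets the standard; on (f) the weight is 93 less the opposing 17 gives net 76, which does reach 75, so (f) meets the standard.
  Stage II.1 carried; the burden remains with the policyholder.
At Stage II.2 the policyholder must meet any credible evidence (weight is at least 17): on (g) the weight is 29 less the opposing 12 gives net 17, ≥ 17, so (g) meets the standard; on (h) the weight is 87 less the opposing 64 gives net 23, ≥ 17, so (h) meets the standard.
  All elements met at the final stage.
All stages carried — the policyholder prevails on this issue.
— Issue III —
Stage III.1 (policyholder, clear and convincing evidence, weight is at least 75): (i) net 76−1=75 ≥ 75 — meets.
  Stage III.1 is satisfied; the policyholder continues to bear the burden.
Stage III.2 (policyholder, a production showing, weight is at least 9): (j) 20 ≥ 9 — meets.
  Stage III.2 carried; the final stage is satisfied.
Every stage carried; the policyholder prevails on this issue.
Per-issue: Issue I → policyholder; Issue II → policyholder; Issue III → policyholder. The policyholder must prevail on at least one issue; overall, the policyholder prevails.

policyholder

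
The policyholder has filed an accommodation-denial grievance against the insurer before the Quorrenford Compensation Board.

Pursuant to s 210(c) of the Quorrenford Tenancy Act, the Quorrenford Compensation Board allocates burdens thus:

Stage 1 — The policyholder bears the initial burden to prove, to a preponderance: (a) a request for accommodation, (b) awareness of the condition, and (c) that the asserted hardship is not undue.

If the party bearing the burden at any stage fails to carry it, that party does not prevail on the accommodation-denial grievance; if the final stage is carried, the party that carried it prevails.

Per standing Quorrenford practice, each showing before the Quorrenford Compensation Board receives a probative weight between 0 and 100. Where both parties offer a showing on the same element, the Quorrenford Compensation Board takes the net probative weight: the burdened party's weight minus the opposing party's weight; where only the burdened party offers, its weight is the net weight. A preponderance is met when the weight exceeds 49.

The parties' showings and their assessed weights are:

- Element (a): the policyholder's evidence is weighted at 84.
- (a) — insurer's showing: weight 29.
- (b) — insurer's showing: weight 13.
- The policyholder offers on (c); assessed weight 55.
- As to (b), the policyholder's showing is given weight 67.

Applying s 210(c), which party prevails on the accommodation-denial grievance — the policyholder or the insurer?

Stage 1 — burden on policyholder; standard: a preponderance (weight exceeds 49).
    (a): 84 − 29 = 55 > 49 [met]
    (b): 67 − 13 = 54 > 49 [met]
    (c): 55 > 49 [met]
  Stage 1 carried; the final stage is satisfied.
With every stage satisfied, the policyholder prevails.

policyholder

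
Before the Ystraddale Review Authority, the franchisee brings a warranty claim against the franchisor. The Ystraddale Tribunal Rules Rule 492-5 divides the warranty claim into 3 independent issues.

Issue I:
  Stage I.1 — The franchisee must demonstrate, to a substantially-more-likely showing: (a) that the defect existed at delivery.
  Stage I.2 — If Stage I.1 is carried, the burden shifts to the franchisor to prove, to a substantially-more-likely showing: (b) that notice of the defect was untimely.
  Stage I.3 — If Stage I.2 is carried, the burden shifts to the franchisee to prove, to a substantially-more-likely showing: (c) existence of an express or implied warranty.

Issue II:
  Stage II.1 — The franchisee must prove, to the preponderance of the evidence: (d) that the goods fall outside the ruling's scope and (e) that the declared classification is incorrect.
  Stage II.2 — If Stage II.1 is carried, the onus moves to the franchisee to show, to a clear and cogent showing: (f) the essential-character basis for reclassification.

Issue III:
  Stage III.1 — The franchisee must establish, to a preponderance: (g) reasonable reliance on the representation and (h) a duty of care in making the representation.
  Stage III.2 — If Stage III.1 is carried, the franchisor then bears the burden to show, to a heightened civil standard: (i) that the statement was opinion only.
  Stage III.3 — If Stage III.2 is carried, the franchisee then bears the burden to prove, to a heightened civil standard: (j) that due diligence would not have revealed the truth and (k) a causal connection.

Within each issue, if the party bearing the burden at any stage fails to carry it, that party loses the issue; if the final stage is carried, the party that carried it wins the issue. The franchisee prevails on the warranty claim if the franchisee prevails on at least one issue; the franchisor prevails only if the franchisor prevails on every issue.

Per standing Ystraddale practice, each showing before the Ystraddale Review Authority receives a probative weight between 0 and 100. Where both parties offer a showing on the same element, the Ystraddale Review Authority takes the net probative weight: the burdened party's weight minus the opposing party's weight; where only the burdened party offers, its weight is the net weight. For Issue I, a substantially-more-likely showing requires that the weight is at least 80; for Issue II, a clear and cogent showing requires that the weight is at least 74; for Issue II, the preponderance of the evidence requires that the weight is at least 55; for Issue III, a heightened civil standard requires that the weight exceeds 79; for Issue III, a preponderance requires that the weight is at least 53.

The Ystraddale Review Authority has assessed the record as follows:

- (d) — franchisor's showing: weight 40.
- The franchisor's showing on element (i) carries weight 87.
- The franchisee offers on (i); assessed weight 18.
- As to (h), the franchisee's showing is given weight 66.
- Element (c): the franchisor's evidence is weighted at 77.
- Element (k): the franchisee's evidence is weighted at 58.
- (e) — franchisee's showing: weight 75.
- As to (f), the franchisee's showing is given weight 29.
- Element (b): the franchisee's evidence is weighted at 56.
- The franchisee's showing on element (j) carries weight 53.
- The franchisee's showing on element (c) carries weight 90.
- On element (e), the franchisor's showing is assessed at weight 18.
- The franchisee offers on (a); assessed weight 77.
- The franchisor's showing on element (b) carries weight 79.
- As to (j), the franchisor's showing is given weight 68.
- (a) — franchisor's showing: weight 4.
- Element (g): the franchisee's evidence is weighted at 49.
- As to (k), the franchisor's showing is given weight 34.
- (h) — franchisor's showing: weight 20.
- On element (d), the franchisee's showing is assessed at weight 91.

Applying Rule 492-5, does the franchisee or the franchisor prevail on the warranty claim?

franchisor

— Issue I —
At Stage I.1 the franchisee must meet a substantially-more-likely showing (weight is at least 80): on (a) the weight is 77 less the opposing 4 gives net 73, < 80, so (a) does not meet the standard.
  The franchisee does not carry Stage I.1.
So the franchisor prevails on this issue.
— Issue II —
Stage II.1 (franchisee, the preponderance of the evidence, weight is at least 55): (d) net 91−40=51 < 55 — fails; (e) net 75−18=57 ≥ 55 — meets.
  Not every element is met, so the franchisee fails to carry Stage II.1.
So the franchisor prevails on this issue.
— Issue III —
At Stage III.1 the franchisee must meet a preponderance (weight is at least 53): on (g) the weight is 49, which does not reach 53, so (g) does not meet the standard; on (h) the weight is 66 less the opposing 20 gives net 46, < 53, so (h) does not meet the standard.
  The franchisee does not carry Stage III.1.
The franchisor prevails on this issue.
Per-issue: Issue I → franchisor; Issue II → franchisor; Issue III → franchisor. The franchisee must prevail on at least one issue; overall, the franchisor prevails.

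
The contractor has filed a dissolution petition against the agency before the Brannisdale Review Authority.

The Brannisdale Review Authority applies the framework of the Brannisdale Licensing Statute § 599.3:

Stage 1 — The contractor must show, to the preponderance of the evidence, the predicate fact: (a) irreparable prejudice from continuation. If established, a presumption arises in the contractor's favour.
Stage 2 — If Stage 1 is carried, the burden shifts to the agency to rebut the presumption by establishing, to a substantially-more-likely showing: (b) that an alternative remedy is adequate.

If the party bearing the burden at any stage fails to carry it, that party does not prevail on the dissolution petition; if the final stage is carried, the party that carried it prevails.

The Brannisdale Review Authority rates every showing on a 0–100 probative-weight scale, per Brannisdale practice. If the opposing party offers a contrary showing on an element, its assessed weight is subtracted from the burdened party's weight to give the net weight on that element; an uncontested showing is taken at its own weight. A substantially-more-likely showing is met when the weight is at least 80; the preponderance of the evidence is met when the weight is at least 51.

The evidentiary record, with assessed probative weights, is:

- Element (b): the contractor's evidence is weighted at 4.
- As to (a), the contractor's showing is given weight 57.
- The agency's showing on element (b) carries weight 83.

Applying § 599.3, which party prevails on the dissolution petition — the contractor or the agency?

contractor

Stage 1 (contractor, the preponderance of the evidence, weight is at least 51): (a) 57 ≥ 51 — meets.
  Stage 1 is satisfied; the onus moves to the agency.
Stage 2 (agency, a substantially-more-likely showing, weight is at least 80): (b) net 83−4=79 < 80 — fails.
  The agency does not carry Stage 2.
The analysis ends at Stage 2; the contractor prevails.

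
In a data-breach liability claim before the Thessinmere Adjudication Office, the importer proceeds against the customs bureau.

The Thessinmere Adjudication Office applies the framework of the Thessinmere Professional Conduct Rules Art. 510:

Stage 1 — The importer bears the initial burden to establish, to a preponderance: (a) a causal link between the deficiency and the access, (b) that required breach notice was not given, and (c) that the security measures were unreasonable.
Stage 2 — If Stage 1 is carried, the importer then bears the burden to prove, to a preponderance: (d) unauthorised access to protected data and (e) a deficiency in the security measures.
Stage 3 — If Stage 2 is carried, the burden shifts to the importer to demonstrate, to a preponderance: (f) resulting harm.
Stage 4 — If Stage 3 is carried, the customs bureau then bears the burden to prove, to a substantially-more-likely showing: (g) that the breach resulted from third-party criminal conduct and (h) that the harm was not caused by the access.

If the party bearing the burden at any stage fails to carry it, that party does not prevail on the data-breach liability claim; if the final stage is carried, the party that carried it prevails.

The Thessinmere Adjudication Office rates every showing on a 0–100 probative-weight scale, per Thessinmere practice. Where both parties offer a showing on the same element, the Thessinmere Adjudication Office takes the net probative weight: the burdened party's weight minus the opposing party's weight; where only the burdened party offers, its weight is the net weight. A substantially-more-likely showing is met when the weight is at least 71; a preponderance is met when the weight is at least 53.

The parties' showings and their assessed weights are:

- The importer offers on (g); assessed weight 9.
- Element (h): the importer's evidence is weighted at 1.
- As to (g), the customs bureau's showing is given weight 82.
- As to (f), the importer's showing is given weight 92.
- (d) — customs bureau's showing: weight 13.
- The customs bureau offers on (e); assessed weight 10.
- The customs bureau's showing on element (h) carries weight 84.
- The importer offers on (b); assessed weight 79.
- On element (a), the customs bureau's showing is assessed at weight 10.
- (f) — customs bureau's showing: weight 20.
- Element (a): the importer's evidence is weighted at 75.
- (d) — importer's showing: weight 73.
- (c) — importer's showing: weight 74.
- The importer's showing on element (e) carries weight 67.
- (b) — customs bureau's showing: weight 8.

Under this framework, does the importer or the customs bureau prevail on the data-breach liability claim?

At Stage 1 the importer must meet a preponderance (weight is at least 53): on (a) the weight is 75 less the opposing 10 gives net 65, ≥ 53, so (a) meets the standard; on (b) the weight is 79 less the opposing 8 gives net 71, which does reach 53, so (b) meets the standard; on (c) the weight is 74, ≥ 53, so (c) meets the standard.
  Stage 1 carried; the burden remains with the importer.
At Stage 2 the importer must meet a preponderance (weight is at least 53): on (d) the weight is 73 less the opposing 13 gives net 60, which does reach 53, so (d) meets the standard; on (e) the weight is 67 less the opposing 10 gives net 57, ≥ 53, so (e) meets the standard.
  All elements met. The importer retains the burden for Stage 3.
At Stage 3 the importer must meet a preponderance (weight is at least 53): on (f) the weight is 92 less the opposing 20 gives net 72, ≥ 53, so (f) meets the standard.
  The importer carries Stage 3; the customs bureau now bears the burden.
At Stage 4 the customs bureau must meet a substantially-more-likely showing (weight is at least 71): on (g) the weight is 82 less the opposing 9 gives net 73, ≥ 71, so (g) meets the standard; on (h) the weight is 84 less the opposing 1 gives net 83, ≥ 71, so (h) meets the standard.
  Stage 4 carried; the final stage is satisfied.
Every stage carried; the customs bureau prevails.

customs bureau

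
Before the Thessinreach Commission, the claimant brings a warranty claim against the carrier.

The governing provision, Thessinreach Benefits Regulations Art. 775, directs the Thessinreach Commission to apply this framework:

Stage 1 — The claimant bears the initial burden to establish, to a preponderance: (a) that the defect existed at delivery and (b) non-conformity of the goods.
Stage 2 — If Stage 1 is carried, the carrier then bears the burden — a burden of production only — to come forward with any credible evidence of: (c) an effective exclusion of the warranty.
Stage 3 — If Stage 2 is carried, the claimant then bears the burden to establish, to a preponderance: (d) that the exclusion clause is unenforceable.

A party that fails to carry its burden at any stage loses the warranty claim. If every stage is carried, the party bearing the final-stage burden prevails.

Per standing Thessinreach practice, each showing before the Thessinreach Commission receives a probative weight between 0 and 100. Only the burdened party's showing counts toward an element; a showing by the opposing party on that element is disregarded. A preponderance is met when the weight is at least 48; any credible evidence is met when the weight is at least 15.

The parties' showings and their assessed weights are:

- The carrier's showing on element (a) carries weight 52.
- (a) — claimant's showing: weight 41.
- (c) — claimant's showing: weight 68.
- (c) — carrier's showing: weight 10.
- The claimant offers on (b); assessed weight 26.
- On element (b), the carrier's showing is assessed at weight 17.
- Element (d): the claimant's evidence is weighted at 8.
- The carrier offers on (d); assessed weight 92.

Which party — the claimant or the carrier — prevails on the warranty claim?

Stage 1 (claimant, a preponderance, weight is at least 48): (a) 41 (carrier's 52 disregarded) < 48 — fails; (b) 26 (carrier's 17 disregarded) < 48 — fails.
  Not every element is met, so the claimant fails to carry Stage 1.
The analysis ends at Stage 1; the carrier prevails.

carrier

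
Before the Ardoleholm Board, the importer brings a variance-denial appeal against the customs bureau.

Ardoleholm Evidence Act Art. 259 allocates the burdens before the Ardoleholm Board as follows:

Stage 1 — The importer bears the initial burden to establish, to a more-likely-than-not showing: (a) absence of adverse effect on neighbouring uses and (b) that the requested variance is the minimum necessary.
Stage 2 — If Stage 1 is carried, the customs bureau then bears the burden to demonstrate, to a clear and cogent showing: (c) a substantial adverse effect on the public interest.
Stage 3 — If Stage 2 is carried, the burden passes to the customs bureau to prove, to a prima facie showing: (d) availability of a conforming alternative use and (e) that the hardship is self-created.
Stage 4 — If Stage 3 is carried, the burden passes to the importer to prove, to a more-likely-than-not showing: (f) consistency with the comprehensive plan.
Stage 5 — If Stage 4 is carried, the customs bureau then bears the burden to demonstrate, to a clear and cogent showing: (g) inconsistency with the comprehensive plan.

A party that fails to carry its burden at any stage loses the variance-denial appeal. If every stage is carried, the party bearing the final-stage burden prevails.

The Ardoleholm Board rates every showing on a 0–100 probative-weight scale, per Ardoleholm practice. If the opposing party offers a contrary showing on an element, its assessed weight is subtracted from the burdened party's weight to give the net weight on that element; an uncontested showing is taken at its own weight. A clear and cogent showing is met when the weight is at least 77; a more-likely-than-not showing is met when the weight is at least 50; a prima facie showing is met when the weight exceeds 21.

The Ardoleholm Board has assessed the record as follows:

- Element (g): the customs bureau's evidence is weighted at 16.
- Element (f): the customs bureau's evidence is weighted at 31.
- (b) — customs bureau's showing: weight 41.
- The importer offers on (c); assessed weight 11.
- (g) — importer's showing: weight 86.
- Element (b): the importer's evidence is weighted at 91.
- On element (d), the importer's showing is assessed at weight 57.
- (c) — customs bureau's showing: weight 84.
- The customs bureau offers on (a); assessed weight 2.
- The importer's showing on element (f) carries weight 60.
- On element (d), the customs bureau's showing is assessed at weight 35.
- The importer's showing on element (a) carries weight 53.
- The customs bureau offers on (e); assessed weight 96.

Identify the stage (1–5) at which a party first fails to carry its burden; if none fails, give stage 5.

stage 2

At Stage 1 the importer must meet a more-likely-than-not showing (weight is at least 50): on (a) the weight is 53 less the opposing 2 gives net 51, ≥ 50, so (a) meets the standard; on (b) the weight is 91 less the opposing 41 gives net 50, ≥ 50, so (b) meets the standard.
  All elements met. The burden passes to the customs bureau.
At Stage 2 the customs bureau must meet a clear and cogent showing (weight is at least 77): on (c) the weight is 84 less the opposing 11 gives net 73, which does not reach 77, so (c) does not meet the standard.
  Not every element is met, so the customs bureau fails to carry Stage 2.
The analysis ends at Stage 2; the importer prevails.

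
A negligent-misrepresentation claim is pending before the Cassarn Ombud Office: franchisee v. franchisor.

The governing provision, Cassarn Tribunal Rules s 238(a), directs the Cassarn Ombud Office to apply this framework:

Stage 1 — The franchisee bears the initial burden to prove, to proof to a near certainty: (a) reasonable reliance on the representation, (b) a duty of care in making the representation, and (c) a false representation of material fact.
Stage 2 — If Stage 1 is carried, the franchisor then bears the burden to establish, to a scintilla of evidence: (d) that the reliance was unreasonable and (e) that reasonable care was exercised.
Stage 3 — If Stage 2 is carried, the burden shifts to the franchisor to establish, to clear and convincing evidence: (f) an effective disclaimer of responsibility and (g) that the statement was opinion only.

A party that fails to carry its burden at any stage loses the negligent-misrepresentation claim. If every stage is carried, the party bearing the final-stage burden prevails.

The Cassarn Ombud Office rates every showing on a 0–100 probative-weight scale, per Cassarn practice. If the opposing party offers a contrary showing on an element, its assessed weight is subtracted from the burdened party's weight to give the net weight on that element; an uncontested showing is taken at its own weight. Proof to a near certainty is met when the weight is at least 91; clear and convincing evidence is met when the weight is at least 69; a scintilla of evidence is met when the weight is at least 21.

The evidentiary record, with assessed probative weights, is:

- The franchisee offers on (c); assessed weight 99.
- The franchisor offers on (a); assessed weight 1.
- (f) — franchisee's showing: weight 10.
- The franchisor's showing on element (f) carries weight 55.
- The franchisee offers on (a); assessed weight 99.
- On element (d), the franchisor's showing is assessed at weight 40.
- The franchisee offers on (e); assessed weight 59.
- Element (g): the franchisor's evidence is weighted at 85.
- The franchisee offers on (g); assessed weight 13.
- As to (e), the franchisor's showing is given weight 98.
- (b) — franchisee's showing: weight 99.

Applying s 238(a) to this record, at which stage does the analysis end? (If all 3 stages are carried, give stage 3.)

stage 3

Stage 1 — burden on franchisee; standard: proof to a near certainty (weight is at least 91).
    (a): 99 − 1 = 98 ≥ 91 [met]
    (b): 99 ≥ 91 [met]
    (c): 99 ≥ 91 [met]
  The franchisee carries Stage 1; the franchisor now bears the burden.
Stage 2 — burden on franchisor; standard: a scintilla of evidence (weight is at least 21).
    (d): 40 ≥ 21 [met]
    (e): 98 − 59 = 39 ≥ 21 [met]
  Stage 2 carried; the burden remains with the franchisor.
Stage 3 — burden on franchisor; standard: clear and convincing evidence (weight is at least 69).
    (f): 55 − 10 = 45 < 69 [not met]
    (g): 85 − 13 = 72 ≥ 69 [met]
  The franchisor does not carry Stage 3.
So the franchisee prevails.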